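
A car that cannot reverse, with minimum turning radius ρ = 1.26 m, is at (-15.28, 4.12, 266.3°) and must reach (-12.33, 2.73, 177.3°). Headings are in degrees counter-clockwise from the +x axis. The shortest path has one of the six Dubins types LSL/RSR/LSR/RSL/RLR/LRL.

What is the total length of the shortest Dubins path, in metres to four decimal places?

9.0024 m

Let ψ = atan2(Δy, Δx) = atan2(-1.39, 2.95) = -25.2292° be the start→goal bearing.
Normalize: d = |goal − start| / ρ = 3.261073/1.26 = 2.588154, α = (θ_start − ψ) mod 360° = 291.5292° = 5.088144 rad, β = (θ_goal − ψ) mod 360° = 202.5292° = 3.534801 rad.
Common terms: sin α = -0.930231, cos α = 0.366975, sin β = -0.383154, cos β = -0.923685, cos(α−β) = 0.017452, d² = 6.698539. Work in radians in the unit-radius frame; every candidate has L = ρ·(t + p + q).
LSL: p² = 2 + d² − 2cos(α−β) + 2d(sin α − sin β) = 5.831796; p = √p² = 2.414911; φ = atan2(cos β − cos α, d + sin α − sin β) = -0.563862 rad; t = (φ − α) mod 2π = 0.631179 rad, q = (β − φ) mod 2π = 4.098663 rad → L = 1.26·(0.631179 + 2.414911 + 4.098663) = 1.26·7.144753 = 9.002389 m
RSR: p² = 2 + d² − 2cos(α−β) + 2d(sin β − sin α) = 11.495472; p = √p² = 3.390497; φ = atan2(cos α − cos β, d − sin α + sin β) = 0.390520 rad; t = (α − φ) mod 2π = 4.697624 rad, q = (φ − β) mod 2π = 3.138905 rad → L = 1.26·(4.697624 + 3.390497 + 3.138905) = 1.26·11.227026 = 14.146052 m
LSR: p² = d² − 2 + 2cos(α−β) + 2d(sin α + sin β) = -2.065039 < 0 → infeasible
RSL: p² = d² − 2 + 2cos(α−β) − 2d(sin α + sin β) = 11.531926; p = √p² = 3.395869; φ = atan2(cos α + cos β, d − sin α − sin β) − atan2(2, p) = -0.673989 rad; t = (α − φ) mod 2π = 5.762133 rad, q = (β − φ) mod 2π = 4.208790 rad → L = 1.26·(5.762133 + 3.395869 + 4.208790) = 1.26·13.366791 = 16.842157 m
RLR: c = (6 − d² + 2cos(α−β) + 2d(sin α − sin β))/8 = -0.436934; p = 2π − arccos c = 4.260202 rad; φ = atan2(cos α − cos β, d − sin α + sin β) = 0.390520 rad; t = (α − φ + p/2) mod 2π = 0.544539 rad, q = (α − β − t + p) mod 2π = 5.269006 rad → L = 1.26·(0.544539 + 4.260202 + 5.269006) = 1.26·10.073746 = 12.692921 m
LRL: c = (6 − d² + 2cos(α−β) − 2d(sin α − sin β))/8 = 0.271026; p = 2π − arccos c = 4.986847 rad; φ = atan2(cos β − cos α, d + sin α − sin β) = -0.563862 rad; t = (φ − α + p/2) mod 2π = 3.124603 rad, q = (β − α − t + p) mod 2π = 0.308901 rad → L = 1.26·(3.124603 + 4.986847 + 0.308901) = 1.26·8.420352 = 10.609643 m
Shortest: LSL with L = 9.002389 m ≈ 9.0024 m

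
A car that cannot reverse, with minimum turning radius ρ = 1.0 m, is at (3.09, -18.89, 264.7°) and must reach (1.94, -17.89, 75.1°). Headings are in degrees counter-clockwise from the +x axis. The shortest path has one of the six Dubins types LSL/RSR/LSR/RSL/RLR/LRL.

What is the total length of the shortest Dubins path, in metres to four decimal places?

Let ψ = atan2(Δy, Δx) = atan2(1.00, -1.15) = 138.9909° be the start→goal bearing.
Normalize: d = |goal − start| / ρ = 1.523975/1.0 = 1.523975, α = (θ_start − ψ) mod 360° = 125.7091° = 2.194037 rad, β = (θ_goal − ψ) mod 360° = 296.1091° = 5.168079 rad.
Common terms: sin α = 0.811991, cos α = -0.583670, sin β = -0.897958, cos β = 0.440082, cos(α−β) = -0.985996, d² = 2.322500. Work in radians in the unit-radius frame; every candidate has L = ρ·(t + p + q).
LSL: p² = 2 + d² − 2cos(α−β) + 2d(sin α − sin β) = 11.506331; p = √p² = 3.392098; φ = atan2(cos β − cos α, d + sin α − sin β) = 0.306585 rad; t = (φ − α) mod 2π = 4.395733 rad, q = (β − φ) mod 2π = 4.861493 rad → L = 1.0·(4.395733 + 3.392098 + 4.861493) = 1.0·12.649325 = 12.649325 m
RSR: p² = 2 + d² − 2cos(α−β) + 2d(sin β − sin α) = 1.082654; p = √p² = 1.040506; φ = atan2(cos α − cos β, d − sin α + sin β) = -1.750496 rad; t = (α − φ) mod 2π = 3.944533 rad, q = (φ − β) mod 2π = 5.647796 rad → L = 1.0·(3.944533 + 1.040506 + 5.647796) = 1.0·10.632836 = 10.632836 m
LSR: p² = d² − 2 + 2cos(α−β) + 2d(sin α + sin β) = -1.911515 < 0 → infeasible
RSL: p² = d² − 2 + 2cos(α−β) − 2d(sin α + sin β) = -1.387469 < 0 → infeasible
RLR: c = (6 − d² + 2cos(α−β) + 2d(sin α − sin β))/8 = 0.864668; p = 2π − arccos c = 5.756879 rad; φ = atan2(cos α − cos β, d − sin α + sin β) = -1.750496 rad; t = (α − φ + p/2) mod 2π = 0.539787 rad, q = (α − β − t + p) mod 2π = 2.243050 rad → L = 1.0·(0.539787 + 5.756879 + 2.243050) = 1.0·8.539716 = 8.539716 m
LRL: c = (6 − d² + 2cos(α−β) − 2d(sin α − sin β))/8 = -0.438291; p = 2π − arccos c = 4.258692 rad; φ = atan2(cos β − cos α, d + sin α − sin β) = 0.306585 rad; t = (φ − α + p/2) mod 2π = 0.241894 rad, q = (β − α − t + p) mod 2π = 0.707654 rad → L = 1.0·(0.241894 + 4.258692 + 0.707654) = 1.0·5.208240 = 5.208240 m
Shortest: LRL with L = 5.208240 m ≈ 5.2082 m

5.2082 m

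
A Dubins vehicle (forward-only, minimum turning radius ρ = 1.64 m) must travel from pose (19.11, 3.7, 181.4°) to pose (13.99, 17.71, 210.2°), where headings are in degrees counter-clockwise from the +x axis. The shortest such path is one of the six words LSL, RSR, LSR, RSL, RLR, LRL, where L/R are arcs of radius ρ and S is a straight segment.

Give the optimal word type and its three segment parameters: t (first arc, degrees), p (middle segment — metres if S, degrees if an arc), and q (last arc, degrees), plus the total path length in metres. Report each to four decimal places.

Let ψ = atan2(Δy, Δx) = atan2(14.01, -5.12) = 110.0750° be the start→goal bearing.
Normalize: d = |goal − start| / ρ = 14.916250/1.64 = 9.095274, α = (θ_start − ψ) mod 360° = 71.3250° = 1.244856 rad, β = (θ_goal − ψ) mod 360° = 100.1250° = 1.747511 rad.
Common terms: sin α = 0.947350, cos α = 0.320200, sin β = 0.984427, cos β = -0.175796, cos(α−β) = 0.876307, d² = 82.724011. Work in radians in the unit-radius frame; every candidate has L = ρ·(t + p + q).
LSL: p² = 2 + d² − 2cos(α−β) + 2d(sin α − sin β) = 82.296957; p = √p² = 9.071767; φ = atan2(cos β − cos α, d + sin α − sin β) = -0.054702 rad; t = (φ − α) mod 2π = 4.983627 rad, q = (β − φ) mod 2π = 1.802213 rad → L = 1.64·(4.983627 + 9.071767 + 1.802213) = 1.64·15.857607 = 26.006476 m
RSR: p² = 2 + d² − 2cos(α−β) + 2d(sin β − sin α) = 83.645838; p = √p² = 9.145810; φ = atan2(cos α − cos β, d − sin α + sin β) = 0.054259 rad; t = (α − φ) mod 2π = 1.190598 rad, q = (φ − β) mod 2π = 4.589933 rad → L = 1.64·(1.190598 + 9.145810 + 4.589933) = 1.64·14.926340 = 24.479198 m
LSR: p² = d² − 2 + 2cos(α−β) + 2d(sin α + sin β) = 117.616701; p = √p² = 10.845123; φ = atan2(−cos α − cos β, d + sin α + sin β) − atan2(−2, p) = 0.169271 rad; t = (φ − α) mod 2π = 5.207600 rad, q = (φ − β) mod 2π = 4.704945 rad → L = 1.64·(5.207600 + 10.845123 + 4.704945) = 1.64·20.757669 = 34.042577 m
RSL: p² = d² − 2 + 2cos(α−β) − 2d(sin α + sin β) = 47.336548; p = √p² = 6.880156; φ = atan2(cos α + cos β, d − sin α − sin β) − atan2(2, p) = -0.262739 rad; t = (α − φ) mod 2π = 1.507595 rad, q = (β − φ) mod 2π = 2.010250 rad → L = 1.64·(1.507595 + 6.880156 + 2.010250) = 1.64·10.398002 = 17.052723 m
RLR: c = (6 − d² + 2cos(α−β) + 2d(sin α − sin β))/8 = -9.455730, |c| > 1 → infeasible
LRL: c = (6 − d² + 2cos(α−β) − 2d(sin α − sin β))/8 = -9.287120, |c| > 1 → infeasible
Shortest: RSL with L = 17.052723 m ≈ 17.0527 m
Convert RSL to answer units (arcs ×180/π): t = 1.507595·180/π = 86.3789°, p = ρ·p = 1.64·6.880156 = 11.2835 m, q = 2.010250·180/π = 115.1789°, L = 17.0527 m.

RSL: t = 86.3789°, p = 11.2835 m, q = 115.1789°, L = 17.0527 m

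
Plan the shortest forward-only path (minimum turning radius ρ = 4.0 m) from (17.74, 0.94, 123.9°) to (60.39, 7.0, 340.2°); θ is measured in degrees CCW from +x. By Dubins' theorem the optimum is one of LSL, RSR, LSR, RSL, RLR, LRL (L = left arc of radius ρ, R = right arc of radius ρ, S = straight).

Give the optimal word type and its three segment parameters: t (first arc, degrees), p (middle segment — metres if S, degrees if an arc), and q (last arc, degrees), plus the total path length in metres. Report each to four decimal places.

RSR: t = 123.8012°, p = 37.9751 m, q = 19.8988°, L = 48.0072 m

Let ψ = atan2(Δy, Δx) = atan2(6.06, 42.65) = 8.0868° be the start→goal bearing.
Normalize: d = |goal − start| / ρ = 43.078372/4.0 = 10.769593, α = (θ_start − ψ) mod 360° = 115.8132° = 2.021321 rad, β = (θ_goal − ψ) mod 360° = 332.1132° = 5.796468 rad.
Common terms: sin α = 0.900219, cos α = -0.435438, sin β = -0.467727, cos β = 0.883873, cos(α−β) = -0.805928, d² = 115.984131. Work in radians in the unit-radius frame; every candidate has L = ρ·(t + p + q).
LSL: p² = 2 + d² − 2cos(α−β) + 2d(sin α − sin β) = 149.060422; p = √p² = 12.209030; φ = atan2(cos β − cos α, d + sin α − sin β) = 0.108272 rad; t = (φ − α) mod 2π = 4.370136 rad, q = (β − φ) mod 2π = 5.688196 rad → L = 4.0·(4.370136 + 12.209030 + 5.688196) = 4.0·22.267363 = 89.069451 m
RSR: p² = 2 + d² − 2cos(α−β) + 2d(sin β − sin α) = 90.131553; p = √p² = 9.493764; φ = atan2(cos α − cos β, d − sin α + sin β) = -0.139417 rad; t = (α − φ) mod 2π = 2.160738 rad, q = (φ − β) mod 2π = 0.347300 rad → L = 4.0·(2.160738 + 9.493764 + 0.347300) = 4.0·12.001802 = 48.007208 m
LSR: p² = d² − 2 + 2cos(α−β) + 2d(sin α + sin β) = 121.687799; p = √p² = 11.031219; φ = atan2(−cos α − cos β, d + sin α + sin β) − atan2(−2, p) = 0.139345 rad; t = (φ − α) mod 2π = 4.401210 rad, q = (φ − β) mod 2π = 0.626062 rad → L = 4.0·(4.401210 + 11.031219 + 0.626062) = 4.0·16.058491 = 64.233966 m
RSL: p² = d² − 2 + 2cos(α−β) − 2d(sin α + sin β) = 103.056750; p = √p² = 10.151687; φ = atan2(cos α + cos β, d − sin α − sin β) − atan2(2, p) = -0.151166 rad; t = (α − φ) mod 2π = 2.172487 rad, q = (β − φ) mod 2π = 5.947635 rad → L = 4.0·(2.172487 + 10.151687 + 5.947635) = 4.0·18.271809 = 73.087236 m
RLR: c = (6 − d² + 2cos(α−β) + 2d(sin α − sin β))/8 = -10.266444, |c| > 1 → infeasible
LRL: c = (6 − d² + 2cos(α−β) − 2d(sin α − sin β))/8 = -17.632553, |c| > 1 → infeasible
Shortest: RSR with L = 48.007208 m ≈ 48.0072 m
Convert RSR to answer units (arcs ×180/π): t = 2.160738·180/π = 123.8012°, p = ρ·p = 4.0·9.493764 = 37.9751 m, q = 0.347300·180/π = 19.8988°, L = 48.0072 m.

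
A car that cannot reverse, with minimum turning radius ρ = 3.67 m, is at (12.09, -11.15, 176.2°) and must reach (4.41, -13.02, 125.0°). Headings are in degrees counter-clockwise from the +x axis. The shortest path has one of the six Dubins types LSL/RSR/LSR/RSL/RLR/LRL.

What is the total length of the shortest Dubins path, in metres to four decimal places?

Let ψ = atan2(Δy, Δx) = atan2(-1.87, -7.68) = -166.3154° be the start→goal bearing.
Normalize: d = |goal − start| / ρ = 7.904385/3.67 = 2.153783, α = (θ_start − ψ) mod 360° = 342.5154° = 5.978021 rad, β = (θ_goal − ψ) mod 360° = 291.3154° = 5.084412 rad.
Common terms: sin α = -0.300450, cos α = 0.953798, sin β = -0.931594, cos β = 0.363501, cos(α−β) = 0.626604, d² = 4.638783. Work in radians in the unit-radius frame; every candidate has L = ρ·(t + p + q).
LSL: p² = 2 + d² − 2cos(α−β) + 2d(sin α − sin β) = 8.104269; p = √p² = 2.846800; φ = atan2(cos β − cos α, d + sin α − sin β) = -0.208870 rad; t = (φ − α) mod 2π = 0.096295 rad, q = (β − φ) mod 2π = 5.293282 rad → L = 3.67·(0.096295 + 2.846800 + 5.293282) = 3.67·8.236377 = 30.227502 m
RSR: p² = 2 + d² − 2cos(α−β) + 2d(sin β − sin α) = 2.666881; p = √p² = 1.633059; φ = atan2(cos α − cos β, d − sin α + sin β) = 0.369841 rad; t = (α − φ) mod 2π = 5.608180 rad, q = (φ − β) mod 2π = 1.568614 rad → L = 3.67·(5.608180 + 1.633059 + 1.568614) = 3.67·8.809853 = 32.332159 m
LSR: p² = d² − 2 + 2cos(α−β) + 2d(sin α + sin β) = -1.415120 < 0 → infeasible
RSL: p² = d² − 2 + 2cos(α−β) − 2d(sin α + sin β) = 9.199101; p = √p² = 3.033002; φ = atan2(cos α + cos β, d − sin α − sin β) − atan2(2, p) = -0.211922 rad; t = (α − φ) mod 2π = 6.189943 rad, q = (β − φ) mod 2π = 5.296334 rad → L = 3.67·(6.189943 + 3.033002 + 5.296334) = 3.67·14.519278 = 53.285752 m
RLR: c = (6 − d² + 2cos(α−β) + 2d(sin α − sin β))/8 = 0.666640; p = 2π − arccos c = 5.442081 rad; φ = atan2(cos α − cos β, d − sin α + sin β) = 0.369841 rad; t = (α − φ + p/2) mod 2π = 2.046035 rad, q = (α − β − t + p) mod 2π = 4.289654 rad → L = 3.67·(2.046035 + 5.442081 + 4.289654) = 3.67·11.777770 = 43.224416 m
LRL: c = (6 − d² + 2cos(α−β) − 2d(sin α − sin β))/8 = -0.013034; p = 2π − arccos c = 4.699355 rad; φ = atan2(cos β − cos α, d + sin α − sin β) = -0.208870 rad; t = (φ − α + p/2) mod 2π = 2.445972 rad, q = (β − α − t + p) mod 2π = 1.359774 rad → L = 3.67·(2.445972 + 4.699355 + 1.359774) = 3.67·8.505101 = 31.213722 m
Shortest: LSL with L = 30.227502 m ≈ 30.2275 m

30.2275 m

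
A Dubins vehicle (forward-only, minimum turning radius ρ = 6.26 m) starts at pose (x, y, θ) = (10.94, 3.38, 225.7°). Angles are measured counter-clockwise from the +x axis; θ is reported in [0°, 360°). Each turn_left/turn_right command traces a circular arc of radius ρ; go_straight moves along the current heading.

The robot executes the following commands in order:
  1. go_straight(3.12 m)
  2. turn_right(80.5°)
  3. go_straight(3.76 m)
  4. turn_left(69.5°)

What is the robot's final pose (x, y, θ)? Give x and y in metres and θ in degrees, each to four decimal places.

(-9.5158, 2.5308, 214.7000°)

set_pose: (x, y, θ) = (10.9400, 3.3800, 225.7000°), ρ = 6.26
go_straight(3.12): x += 3.12·cos θ, y += 3.12·sin θ → (8.7609, 1.1470, 225.7000°)
turn_right(80.5°): centre at ρ to the right, rotate −80.5° → (0.7080, 0.3787, 145.2000°)
go_straight(3.76): x += 3.76·cos θ, y += 3.76·sin θ → (-2.3795, 2.5246, 145.2000°)
turn_left(69.5°): centre at ρ to the left, rotate +69.5° → (-9.5158, 2.5308, 214.7000°)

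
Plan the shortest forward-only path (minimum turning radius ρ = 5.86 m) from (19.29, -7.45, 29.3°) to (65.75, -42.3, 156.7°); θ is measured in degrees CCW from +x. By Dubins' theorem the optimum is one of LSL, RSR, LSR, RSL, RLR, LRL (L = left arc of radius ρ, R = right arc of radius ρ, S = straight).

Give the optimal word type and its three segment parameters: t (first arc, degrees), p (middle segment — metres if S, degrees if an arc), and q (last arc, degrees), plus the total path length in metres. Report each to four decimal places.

Let ψ = atan2(Δy, Δx) = atan2(-34.85, 46.46) = -36.8738° be the start→goal bearing.
Normalize: d = |goal − start| / ρ = 58.078000/5.86 = 9.910922, α = (θ_start − ψ) mod 360° = 66.1738° = 1.154951 rad, β = (θ_goal − ψ) mod 360° = 193.5738° = 3.378501 rad.
Common terms: sin α = 0.914775, cos α = 0.403963, sin β = -0.234698, cos β = -0.972068, cos(α−β) = -0.607376, d² = 98.226365. Work in radians in the unit-radius frame; every candidate has L = ρ·(t + p + q).
LSL: p² = 2 + d² − 2cos(α−β) + 2d(sin α − sin β) = 124.225805; p = √p² = 11.145663; φ = atan2(cos β − cos α, d + sin α − sin β) = -0.123775 rad; t = (φ − α) mod 2π = 5.004459 rad, q = (β − φ) mod 2π = 3.502276 rad → L = 5.86·(5.004459 + 11.145663 + 3.502276) = 5.86·19.652398 = 115.163051 m
RSR: p² = 2 + d² − 2cos(α−β) + 2d(sin β − sin α) = 78.656429; p = √p² = 8.868846; φ = atan2(cos α − cos β, d − sin α + sin β) = 0.155783 rad; t = (α − φ) mod 2π = 0.999169 rad, q = (φ − β) mod 2π = 3.060467 rad → L = 5.86·(0.999169 + 8.868846 + 3.060467) = 5.86·12.928482 = 75.760904 m
LSR: p² = d² − 2 + 2cos(α−β) + 2d(sin α + sin β) = 108.491993; p = √p² = 10.415949; φ = atan2(−cos α − cos β, d + sin α + sin β) − atan2(−2, p) = 0.243293 rad; t = (φ − α) mod 2π = 5.371527 rad, q = (φ − β) mod 2π = 3.147978 rad → L = 5.86·(5.371527 + 10.415949 + 3.147978) = 5.86·18.935454 = 110.961760 m
RSL: p² = d² − 2 + 2cos(α−β) − 2d(sin α + sin β) = 81.531235; p = √p² = 9.029465; φ = atan2(cos α + cos β, d − sin α − sin β) − atan2(2, p) = -0.279445 rad; t = (α − φ) mod 2π = 1.434396 rad, q = (β − φ) mod 2π = 3.657945 rad → L = 5.86·(1.434396 + 9.029465 + 3.657945) = 5.86·14.121806 = 82.753785 m
RLR: c = (6 − d² + 2cos(α−β) + 2d(sin α − sin β))/8 = -8.832054, |c| > 1 → infeasible
LRL: c = (6 − d² + 2cos(α−β) − 2d(sin α − sin β))/8 = -14.528226, |c| > 1 → infeasible
Shortest: RSR with L = 75.760904 m ≈ 75.7609 m
Convert RSR to answer units (arcs ×180/π): t = 0.999169·180/π = 57.2482°, p = ρ·p = 5.86·8.868846 = 51.9714 m, q = 3.060467·180/π = 175.3518°, L = 75.7609 m.

RSR: t = 57.2482°, p = 51.9714 m, q = 175.3518°, L = 75.7609 m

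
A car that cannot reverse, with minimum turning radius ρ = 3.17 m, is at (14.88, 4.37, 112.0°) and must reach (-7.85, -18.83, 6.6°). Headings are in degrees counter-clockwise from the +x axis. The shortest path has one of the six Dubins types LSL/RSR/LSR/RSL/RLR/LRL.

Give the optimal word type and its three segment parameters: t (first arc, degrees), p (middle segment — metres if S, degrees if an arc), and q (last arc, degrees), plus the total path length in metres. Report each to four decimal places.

Let ψ = atan2(Δy, Δx) = atan2(-23.20, -22.73) = -134.4137° be the start→goal bearing.
Normalize: d = |goal − start| / ρ = 32.479115/3.17 = 10.245778, α = (θ_start − ψ) mod 360° = 246.4137° = 4.300731 rad, β = (θ_goal − ψ) mod 360° = 141.0137° = 2.461154 rad.
Common terms: sin α = -0.916459, cos α = -0.400130, sin β = 0.629134, cos β = -0.777297, cos(α−β) = -0.265556, d² = 104.975958. Work in radians in the unit-radius frame; every candidate has L = ρ·(t + p + q).
LSL: p² = 2 + d² − 2cos(α−β) + 2d(sin α − sin β) = 75.835468; p = √p² = 8.708356; φ = atan2(cos β − cos α, d + sin α − sin β) = -0.043324 rad; t = (φ − α) mod 2π = 1.939130 rad, q = (β − φ) mod 2π = 2.504478 rad → L = 3.17·(1.939130 + 8.708356 + 2.504478) = 3.17·13.151964 = 41.691727 m
RSR: p² = 2 + d² − 2cos(α−β) + 2d(sin β − sin α) = 139.178672; p = √p² = 11.797401; φ = atan2(cos α − cos β, d − sin α + sin β) = 0.031976 rad; t = (α − φ) mod 2π = 4.268755 rad, q = (φ − β) mod 2π = 3.854007 rad → L = 3.17·(4.268755 + 11.797401 + 3.854007) = 3.17·19.920163 = 63.146918 m
LSR: p² = d² − 2 + 2cos(α−β) + 2d(sin α + sin β) = 96.557126; p = √p² = 9.826349; φ = atan2(−cos α − cos β, d + sin α + sin β) − atan2(−2, p) = 0.318479 rad; t = (φ − α) mod 2π = 2.300934 rad, q = (φ − β) mod 2π = 4.140511 rad → L = 3.17·(2.300934 + 9.826349 + 4.140511) = 3.17·16.267793 = 51.568905 m
RSL: p² = d² − 2 + 2cos(α−β) − 2d(sin α + sin β) = 108.332565; p = √p² = 10.408293; φ = atan2(cos α + cos β, d − sin α − sin β) − atan2(2, p) = -0.301162 rad; t = (α − φ) mod 2π = 4.601892 rad, q = (β − φ) mod 2π = 2.762315 rad → L = 3.17·(4.601892 + 10.408293 + 2.762315) = 3.17·17.772501 = 56.338828 m
RLR: c = (6 − d² + 2cos(α−β) + 2d(sin α − sin β))/8 = -16.397334, |c| > 1 → infeasible
LRL: c = (6 − d² + 2cos(α−β) − 2d(sin α − sin β))/8 = -8.479434, |c| > 1 → infeasible
Shortest: LSL with L = 41.691727 m ≈ 41.6917 m
Convert LSL to answer units (arcs ×180/π): t = 1.939130·180/π = 111.1040°, p = ρ·p = 3.17·8.708356 = 27.6055 m, q = 2.504478·180/π = 143.4960°, L = 41.6917 m.

LSL: t = 111.1040°, p = 27.6055 m, q = 143.4960°, L = 41.6917 m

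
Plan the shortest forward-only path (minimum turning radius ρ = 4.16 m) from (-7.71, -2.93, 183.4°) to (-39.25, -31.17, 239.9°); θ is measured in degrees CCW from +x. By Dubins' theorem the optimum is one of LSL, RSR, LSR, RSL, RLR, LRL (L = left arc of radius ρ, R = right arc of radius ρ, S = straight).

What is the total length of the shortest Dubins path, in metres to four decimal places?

42.5678 m

Let ψ = atan2(Δy, Δx) = atan2(-28.24, -31.54) = -138.1597° be the start→goal bearing.
Normalize: d = |goal − start| / ρ = 42.335200/4.16 = 10.176731, α = (θ_start − ψ) mod 360° = 321.5597° = 5.612275 rad, β = (θ_goal − ψ) mod 360° = 18.0597° = 0.315200 rad.
Common terms: sin α = -0.621699, cos α = 0.783256, sin β = 0.310007, cos β = 0.950734, cos(α−β) = 0.551937, d² = 103.565852. Work in radians in the unit-radius frame; every candidate has L = ρ·(t + p + q).
LSL: p² = 2 + d² − 2cos(α−β) + 2d(sin α − sin β) = 85.498525; p = √p² = 9.246541; φ = atan2(cos β − cos α, d + sin α − sin β) = 0.018114 rad; t = (φ − α) mod 2π = 0.689024 rad, q = (β − φ) mod 2π = 0.297087 rad → L = 4.16·(0.689024 + 9.246541 + 0.297087) = 4.16·10.232652 = 42.567833 m
RSR: p² = 2 + d² − 2cos(α−β) + 2d(sin β − sin α) = 123.425431; p = √p² = 11.109700; φ = atan2(cos α − cos β, d − sin α + sin β) = -0.015076 rad; t = (α − φ) mod 2π = 5.627350 rad, q = (φ − β) mod 2π = 5.952909 rad → L = 4.16·(5.627350 + 11.109700 + 5.952909) = 4.16·22.689959 = 94.390231 m
LSR: p² = d² − 2 + 2cos(α−β) + 2d(sin α + sin β) = 96.325708; p = √p² = 9.814566; φ = atan2(−cos α − cos β, d + sin α + sin β) − atan2(−2, p) = 0.027032 rad; t = (φ − α) mod 2π = 0.697943 rad, q = (φ − β) mod 2π = 5.995017 rad → L = 4.16·(0.697943 + 9.814566 + 5.995017) = 4.16·16.507526 = 68.671309 m
RSL: p² = d² − 2 + 2cos(α−β) − 2d(sin α + sin β) = 109.013743; p = √p² = 10.440965; φ = atan2(cos α + cos β, d − sin α − sin β) − atan2(2, p) = -0.025418 rad; t = (α − φ) mod 2π = 5.637693 rad, q = (β − φ) mod 2π = 0.340619 rad → L = 4.16·(5.637693 + 10.440965 + 0.340619) = 4.16·16.419277 = 68.304191 m
RLR: c = (6 − d² + 2cos(α−β) + 2d(sin α − sin β))/8 = -14.428179, |c| > 1 → infeasible
LRL: c = (6 − d² + 2cos(α−β) − 2d(sin α − sin β))/8 = -9.687316, |c| > 1 → infeasible
Shortest: LSL with L = 42.567833 m ≈ 42.5678 m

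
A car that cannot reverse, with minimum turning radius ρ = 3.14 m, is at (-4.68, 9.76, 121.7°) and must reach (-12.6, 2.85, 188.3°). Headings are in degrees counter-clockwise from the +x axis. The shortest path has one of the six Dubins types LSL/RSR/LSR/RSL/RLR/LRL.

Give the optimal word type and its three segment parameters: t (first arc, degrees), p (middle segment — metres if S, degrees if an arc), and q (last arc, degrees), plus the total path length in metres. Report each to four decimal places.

RLR: t = 16.7004°, p = 202.5521°, q = 119.2518°, L = 18.5512 m

Let ψ = atan2(Δy, Δx) = atan2(-6.91, -7.92) = -138.8961° be the start→goal bearing.
Normalize: d = |goal − start| / ρ = 10.510685/3.14 = 3.347352, α = (θ_start − ψ) mod 360° = 260.5961° = 4.548260 rad, β = (θ_goal − ψ) mod 360° = 327.1961° = 5.710650 rad.
Common terms: sin α = -0.986561, cos α = -0.163393, sin β = -0.541765, cos β = 0.840530, cos(α−β) = 0.397148, d² = 11.204765. Work in radians in the unit-radius frame; every candidate has L = ρ·(t + p + q).
LSL: p² = 2 + d² − 2cos(α−β) + 2d(sin α − sin β) = 9.432691; p = √p² = 3.071269; φ = atan2(cos β − cos α, d + sin α − sin β) = 0.332996 rad; t = (φ − α) mod 2π = 2.067921 rad, q = (β − φ) mod 2π = 5.377654 rad → L = 3.14·(2.067921 + 3.071269 + 5.377654) = 3.14·10.516843 = 33.022888 m
RSR: p² = 2 + d² − 2cos(α−β) + 2d(sin β − sin α) = 15.388247; p = √p² = 3.922786; φ = atan2(cos α − cos β, d − sin α + sin β) = -0.258800 rad; t = (α − φ) mod 2π = 4.807061 rad, q = (φ − β) mod 2π = 0.313735 rad → L = 3.14·(4.807061 + 3.922786 + 0.313735) = 3.14·9.043582 = 28.396846 m
LSR: p² = d² − 2 + 2cos(α−β) + 2d(sin α + sin β) = -0.232631 < 0 → infeasible
RSL: p² = d² − 2 + 2cos(α−β) − 2d(sin α + sin β) = 20.230752; p = √p² = 4.497861; φ = atan2(cos α + cos β, d − sin α − sin β) − atan2(2, p) = -0.280403 rad; t = (α − φ) mod 2π = 4.828663 rad, q = (β − φ) mod 2π = 5.991053 rad → L = 3.14·(4.828663 + 4.497861 + 5.991053) = 3.14·15.317577 = 48.097191 m
RLR: c = (6 − d² + 2cos(α−β) + 2d(sin α − sin β))/8 = -0.923531; p = 2π − arccos c = 3.535202 rad; φ = atan2(cos α − cos β, d − sin α + sin β) = -0.258800 rad; t = (α − φ + p/2) mod 2π = 0.291476 rad, q = (α − β − t + p) mod 2π = 2.081336 rad → L = 3.14·(0.291476 + 3.535202 + 2.081336) = 3.14·5.908014 = 18.551165 m
LRL: c = (6 − d² + 2cos(α−β) − 2d(sin α − sin β))/8 = -0.179086; p = 2π − arccos c = 4.532331 rad; φ = atan2(cos β − cos α, d + sin α − sin β) = 0.332996 rad; t = (φ − α + p/2) mod 2π = 4.334086 rad, q = (β − α − t + p) mod 2π = 1.360634 rad → L = 3.14·(4.334086 + 4.532331 + 1.360634) = 3.14·10.227052 = 32.112942 m
Shortest: RLR with L = 18.551165 m ≈ 18.5512 m
Convert RLR to answer units (arcs ×180/π): t = 0.291476·180/π = 16.7004°, p = 3.535202·180/π = 202.5521°, q = 2.081336·180/π = 119.2518°, L = 18.5512 m.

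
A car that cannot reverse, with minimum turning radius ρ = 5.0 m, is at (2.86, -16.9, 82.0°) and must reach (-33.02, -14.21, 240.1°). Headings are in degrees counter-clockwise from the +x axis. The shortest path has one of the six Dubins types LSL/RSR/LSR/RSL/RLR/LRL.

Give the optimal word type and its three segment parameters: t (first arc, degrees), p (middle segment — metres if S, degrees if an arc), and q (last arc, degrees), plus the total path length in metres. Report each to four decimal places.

Let ψ = atan2(Δy, Δx) = atan2(2.69, -35.88) = 175.7124° be the start→goal bearing.
Normalize: d = |goal − start| / ρ = 35.980696/5.0 = 7.196139, α = (θ_start − ψ) mod 360° = 266.2876° = 4.647595 rad, β = (θ_goal − ψ) mod 360° = 64.3876° = 1.123775 rad.
Common terms: sin α = -0.997902, cos α = -0.064749, sin β = 0.901739, cos β = 0.432281, cos(α−β) = -0.927836, d² = 51.784420. Work in radians in the unit-radius frame; every candidate has L = ρ·(t + p + q).
LSL: p² = 2 + d² − 2cos(α−β) + 2d(sin α − sin β) = 28.299940; p = √p² = 5.319769; φ = atan2(cos β − cos α, d + sin α − sin β) = 0.093567 rad; t = (φ − α) mod 2π = 1.729158 rad, q = (β − φ) mod 2π = 1.030208 rad → L = 5.0·(1.729158 + 5.319769 + 1.030208) = 5.0·8.079134 = 40.395672 m
RSR: p² = 2 + d² − 2cos(α−β) + 2d(sin β − sin α) = 82.980245; p = √p² = 9.109349; φ = atan2(cos α − cos β, d − sin α + sin β) = -0.054590 rad; t = (α − φ) mod 2π = 4.702185 rad, q = (φ − β) mod 2π = 5.104821 rad → L = 5.0·(4.702185 + 9.109349 + 5.104821) = 5.0·18.916354 = 94.581772 m
LSR: p² = d² − 2 + 2cos(α−β) + 2d(sin α + sin β) = 46.544745; p = √p² = 6.822371; φ = atan2(−cos α − cos β, d + sin α + sin β) − atan2(−2, p) = 0.233444 rad; t = (φ − α) mod 2π = 1.869035 rad, q = (φ − β) mod 2π = 5.392855 rad → L = 5.0·(1.869035 + 6.822371 + 5.392855) = 5.0·14.084261 = 70.421303 m
RSL: p² = d² − 2 + 2cos(α−β) − 2d(sin α + sin β) = 49.312750; p = √p² = 7.022304; φ = atan2(cos α + cos β, d − sin α − sin β) − atan2(2, p) = -0.227103 rad; t = (α − φ) mod 2π = 4.874698 rad, q = (β − φ) mod 2π = 1.350878 rad → L = 5.0·(4.874698 + 7.022304 + 1.350878) = 5.0·13.247880 = 66.239398 m
RLR: c = (6 − d² + 2cos(α−β) + 2d(sin α − sin β))/8 = -9.372531, |c| > 1 → infeasible
LRL: c = (6 − d² + 2cos(α−β) − 2d(sin α − sin β))/8 = -2.537492, |c| > 1 → infeasible
Shortest: LSL with L = 40.395672 m ≈ 40.3957 m
Convert LSL to answer units (arcs ×180/π): t = 1.729158·180/π = 99.0734°, p = ρ·p = 5.0·5.319769 = 26.5988 m, q = 1.030208·180/π = 59.0266°, L = 40.3957 m.

LSL: t = 99.0734°, p = 26.5988 m, q = 59.0266°, L = 40.3957 m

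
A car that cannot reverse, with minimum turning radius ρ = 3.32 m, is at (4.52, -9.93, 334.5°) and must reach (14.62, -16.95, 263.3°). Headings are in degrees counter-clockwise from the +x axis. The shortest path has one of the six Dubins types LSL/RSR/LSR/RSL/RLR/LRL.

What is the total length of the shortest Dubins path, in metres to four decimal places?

Let ψ = atan2(Δy, Δx) = atan2(-7.02, 10.10) = -34.8012° be the start→goal bearing.
Normalize: d = |goal − start| / ρ = 12.300016/3.32 = 3.704824, α = (θ_start − ψ) mod 360° = 9.3012° = 0.162337 rad, β = (θ_goal − ψ) mod 360° = 298.1012° = 5.202848 rad.
Common terms: sin α = 0.161625, cos α = 0.986852, sin β = -0.882117, cos β = 0.471031, cos(α−β) = 0.322266, d² = 13.725722. Work in radians in the unit-radius frame; every candidate has L = ρ·(t + p + q).
LSL: p² = 2 + d² − 2cos(α−β) + 2d(sin α − sin β) = 22.814949; p = √p² = 4.776500; φ = atan2(cos β − cos α, d + sin α − sin β) = -0.108203 rad; t = (φ − α) mod 2π = 6.012646 rad, q = (β − φ) mod 2π = 5.311050 rad → L = 3.32·(6.012646 + 4.776500 + 5.311050) = 3.32·16.100196 = 53.452650 m
RSR: p² = 2 + d² − 2cos(α−β) + 2d(sin β − sin α) = 7.347432; p = √p² = 2.710615; φ = atan2(cos α − cos β, d − sin α + sin β) = 0.191465 rad; t = (α − φ) mod 2π = 6.254057 rad, q = (φ − β) mod 2π = 1.271802 rad → L = 3.32·(6.254057 + 2.710615 + 1.271802) = 3.32·10.236475 = 33.985095 m
LSR: p² = d² − 2 + 2cos(α−β) + 2d(sin α + sin β) = 7.031660; p = √p² = 2.651728; φ = atan2(−cos α − cos β, d + sin α + sin β) − atan2(−2, p) = 0.191785 rad; t = (φ − α) mod 2π = 0.029448 rad, q = (φ − β) mod 2π = 1.272122 rad → L = 3.32·(0.029448 + 2.651728 + 1.272122) = 3.32·3.953298 = 13.124948 m
RSL: p² = d² − 2 + 2cos(α−β) − 2d(sin α + sin β) = 17.708847; p = √p² = 4.208188; φ = atan2(cos α + cos β, d − sin α − sin β) − atan2(2, p) = -0.125420 rad; t = (α − φ) mod 2π = 0.287757 rad, q = (β − φ) mod 2π = 5.328268 rad → L = 3.32·(0.287757 + 4.208188 + 5.328268) = 3.32·9.824212 = 32.616385 m
RLR: c = (6 − d² + 2cos(α−β) + 2d(sin α − sin β))/8 = 0.081571; p = 2π − arccos c = 4.794051 rad; φ = atan2(cos α − cos β, d − sin α + sin β) = 0.191465 rad; t = (α − φ + p/2) mod 2π = 2.367897 rad, q = (α − β − t + p) mod 2π = 3.668828 rad → L = 3.32·(2.367897 + 4.794051 + 3.668828) = 3.32·10.830776 = 35.958175 m
LRL: c = (6 − d² + 2cos(α−β) − 2d(sin α − sin β))/8 = -1.851869, |c| > 1 → infeasible
Shortest: LSR with L = 13.124948 m ≈ 13.1249 m

13.1249 m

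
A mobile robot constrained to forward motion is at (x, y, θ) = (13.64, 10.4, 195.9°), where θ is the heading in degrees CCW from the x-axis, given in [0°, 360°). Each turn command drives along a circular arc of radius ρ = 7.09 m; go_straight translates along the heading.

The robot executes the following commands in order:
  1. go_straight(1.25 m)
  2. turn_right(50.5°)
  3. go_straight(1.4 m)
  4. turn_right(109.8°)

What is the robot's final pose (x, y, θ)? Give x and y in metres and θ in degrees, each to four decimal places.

(5.2158, 23.4362, 35.6000°)

set_pose: (x, y, θ) = (13.6400, 10.4000, 195.9000°), ρ = 7.09
go_straight(1.25): x += 1.25·cos θ, y += 1.25·sin θ → (12.4378, 10.0576, 195.9000°)
turn_right(50.5°): centre at ρ to the right, rotate −50.5° → (6.4694, 11.0403, 145.4000°)
go_straight(1.4): x += 1.4·cos θ, y += 1.4·sin θ → (5.3170, 11.8352, 145.4000°)
turn_right(109.8°): centre at ρ to the right, rotate −109.8° → (5.2158, 23.4362, 35.6000°)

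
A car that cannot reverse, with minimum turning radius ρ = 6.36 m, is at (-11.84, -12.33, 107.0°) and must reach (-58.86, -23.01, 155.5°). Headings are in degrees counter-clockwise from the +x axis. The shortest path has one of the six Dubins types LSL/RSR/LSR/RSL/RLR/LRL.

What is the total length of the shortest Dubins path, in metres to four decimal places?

Let ψ = atan2(Δy, Δx) = atan2(-10.68, -47.02) = -167.2031° be the start→goal bearing.
Normalize: d = |goal − start| / ρ = 48.217661/6.36 = 7.581393, α = (θ_start − ψ) mod 360° = 274.2031° = 4.785747 rad, β = (θ_goal − ψ) mod 360° = 322.7031° = 5.632232 rad.
Common terms: sin α = -0.997311, cos α = 0.073292, sin β = -0.605945, cos β = 0.795506, cos(α−β) = 0.662620, d² = 57.477523. Work in radians in the unit-radius frame; every candidate has L = ρ·(t + p + q).
LSL: p² = 2 + d² − 2cos(α−β) + 2d(sin α − sin β) = 52.218095; p = √p² = 7.226209; φ = atan2(cos β − cos α, d + sin α − sin β) = 0.100111 rad; t = (φ − α) mod 2π = 1.597549 rad, q = (β − φ) mod 2π = 5.532121 rad → L = 6.36·(1.597549 + 7.226209 + 5.532121) = 6.36·14.355879 = 91.303390 m
RSR: p² = 2 + d² − 2cos(α−β) + 2d(sin β − sin α) = 64.086470; p = √p² = 8.005403; φ = atan2(cos α − cos β, d − sin α + sin β) = -0.090339 rad; t = (α − φ) mod 2π = 4.876086 rad, q = (φ − β) mod 2π = 0.560615 rad → L = 6.36·(4.876086 + 8.005403 + 0.560615) = 6.36·13.442103 = 85.491776 m
LSR: p² = d² − 2 + 2cos(α−β) + 2d(sin α + sin β) = 32.492938; p = √p² = 5.700258; φ = atan2(−cos α − cos β, d + sin α + sin β) − atan2(−2, p) = 0.193123 rad; t = (φ − α) mod 2π = 1.690561 rad, q = (φ − β) mod 2π = 0.844077 rad → L = 6.36·(1.690561 + 5.700258 + 0.844077) = 6.36·8.234896 = 52.373936 m
RSL: p² = d² − 2 + 2cos(α−β) − 2d(sin α + sin β) = 81.112587; p = √p² = 9.006253; φ = atan2(cos α + cos β, d − sin α − sin β) − atan2(2, p) = -0.124210 rad; t = (α − φ) mod 2π = 4.909957 rad, q = (β − φ) mod 2π = 5.756442 rad → L = 6.36·(4.909957 + 9.006253 + 5.756442) = 6.36·19.672652 = 125.118064 m
RLR: c = (6 − d² + 2cos(α−β) + 2d(sin α − sin β))/8 = -7.010809, |c| > 1 → infeasible
LRL: c = (6 − d² + 2cos(α−β) − 2d(sin α − sin β))/8 = -5.527262, |c| > 1 → infeasible
Shortest: LSR with L = 52.373936 m ≈ 52.3739 m

52.3739 m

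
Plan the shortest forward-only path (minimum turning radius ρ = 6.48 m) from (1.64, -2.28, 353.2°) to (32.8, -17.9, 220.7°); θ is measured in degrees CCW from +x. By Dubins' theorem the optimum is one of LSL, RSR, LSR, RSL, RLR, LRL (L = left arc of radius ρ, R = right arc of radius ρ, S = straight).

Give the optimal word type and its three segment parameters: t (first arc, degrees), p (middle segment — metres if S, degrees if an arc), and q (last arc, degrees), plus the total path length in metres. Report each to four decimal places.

Let ψ = atan2(Δy, Δx) = atan2(-15.62, 31.16) = -26.6239° be the start→goal bearing.
Normalize: d = |goal − start| / ρ = 34.855846/6.48 = 5.378989, α = (θ_start − ψ) mod 360° = 19.8239° = 0.345992 rad, β = (θ_goal − ψ) mod 360° = 247.3239° = 4.316616 rad.
Common terms: sin α = 0.339130, cos α = 0.940740, sin β = -0.922699, cos β = -0.385522, cos(α−β) = -0.675590, d² = 28.933518. Work in radians in the unit-radius frame; every candidate has L = ρ·(t + p + q).
LSL: p² = 2 + d² − 2cos(α−β) + 2d(sin α − sin β) = 45.859420; p = √p² = 6.771958; φ = atan2(cos β − cos α, d + sin α − sin β) = -0.197120 rad; t = (φ − α) mod 2π = 5.740074 rad, q = (β − φ) mod 2π = 4.513736 rad → L = 6.48·(5.740074 + 6.771958 + 4.513736) = 6.48·17.025768 = 110.326975 m
RSR: p² = 2 + d² − 2cos(α−β) + 2d(sin β − sin α) = 18.709977; p = √p² = 4.325503; φ = atan2(cos α − cos β, d − sin α + sin β) = 0.311634 rad; t = (α − φ) mod 2π = 0.034358 rad, q = (φ − β) mod 2π = 2.278204 rad → L = 6.48·(0.034358 + 4.325503 + 2.278204) = 6.48·6.638064 = 43.014657 m
LSR: p² = d² − 2 + 2cos(α−β) + 2d(sin α + sin β) = 19.304316; p = √p² = 4.393668; φ = atan2(−cos α − cos β, d + sin α + sin β) − atan2(−2, p) = 0.311903 rad; t = (φ − α) mod 2π = 6.249096 rad, q = (φ − β) mod 2π = 2.278472 rad → L = 6.48·(6.249096 + 4.393668 + 2.278472) = 6.48·12.921236 = 83.729611 m
RSL: p² = d² − 2 + 2cos(α−β) − 2d(sin α + sin β) = 31.860360; p = √p² = 5.644498; φ = atan2(cos α + cos β, d − sin α − sin β) − atan2(2, p) = -0.247675 rad; t = (α − φ) mod 2π = 0.593667 rad, q = (β − φ) mod 2π = 4.564291 rad → L = 6.48·(0.593667 + 5.644498 + 4.564291) = 6.48·10.802456 = 69.999912 m
RLR: c = (6 − d² + 2cos(α−β) + 2d(sin α − sin β))/8 = -1.338747, |c| > 1 → infeasible
LRL: c = (6 − d² + 2cos(α−β) − 2d(sin α − sin β))/8 = -4.732428, |c| > 1 → infeasible
Shortest: RSR with L = 43.014657 m ≈ 43.0147 m
Convert RSR to answer units (arcs ×180/π): t = 0.034358·180/π = 1.9685°, p = ρ·p = 6.48·4.325503 = 28.0293 m, q = 2.278204·180/π = 130.5315°, L = 43.0147 m.

RSR: t = 1.9685°, p = 28.0293 m, q = 130.5315°, L = 43.0147 m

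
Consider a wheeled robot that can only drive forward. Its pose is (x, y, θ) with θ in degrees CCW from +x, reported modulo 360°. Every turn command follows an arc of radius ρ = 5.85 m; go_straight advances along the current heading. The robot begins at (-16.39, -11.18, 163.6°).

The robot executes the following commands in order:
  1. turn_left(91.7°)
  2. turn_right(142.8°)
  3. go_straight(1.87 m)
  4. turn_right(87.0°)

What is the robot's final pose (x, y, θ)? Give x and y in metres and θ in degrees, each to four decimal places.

(-32.5928, -6.8152, 25.5000°)

set_pose: (x, y, θ) = (-16.3900, -11.1800, 163.6000°), ρ = 5.85
turn_left(91.7°): centre at ρ to the left, rotate +91.7° → (-23.7002, -15.3075, 255.3000°)
turn_right(142.8°): centre at ρ to the right, rotate −142.8° → (-34.7634, -16.0617, 112.5000°)
go_straight(1.87): x += 1.87·cos θ, y += 1.87·sin θ → (-35.4790, -14.3341, 112.5000°)
turn_right(87.0°): centre at ρ to the right, rotate −87.0° → (-32.5928, -6.8152, 25.5000°)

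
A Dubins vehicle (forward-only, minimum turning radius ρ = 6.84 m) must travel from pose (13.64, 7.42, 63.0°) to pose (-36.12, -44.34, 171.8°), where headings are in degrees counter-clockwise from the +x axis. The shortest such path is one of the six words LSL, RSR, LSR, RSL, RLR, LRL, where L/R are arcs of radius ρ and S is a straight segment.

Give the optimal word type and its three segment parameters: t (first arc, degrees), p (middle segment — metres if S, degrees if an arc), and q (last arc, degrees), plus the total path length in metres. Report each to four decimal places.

Let ψ = atan2(Δy, Δx) = atan2(-51.76, -49.76) = -133.8714° be the start→goal bearing.
Normalize: d = |goal − start| / ρ = 71.799409/6.84 = 10.496990, α = (θ_start − ψ) mod 360° = 196.8714° = 3.436054 rad, β = (θ_goal − ψ) mod 360° = 305.6714° = 5.334972 rad.
Common terms: sin α = -0.290224, cos α = -0.956959, sin β = -0.812375, cos β = 0.583136, cos(α−β) = -0.322266, d² = 110.186793. Work in radians in the unit-radius frame; every candidate has L = ρ·(t + p + q).
LSL: p² = 2 + d² − 2cos(α−β) + 2d(sin α − sin β) = 123.793341; p = √p² = 11.126246; φ = atan2(cos β − cos α, d + sin α − sin β) = 0.138866 rad; t = (φ − α) mod 2π = 2.985997 rad, q = (β − φ) mod 2π = 5.196106 rad → L = 6.84·(2.985997 + 11.126246 + 5.196106) = 6.84·19.308349 = 132.069108 m
RSR: p² = 2 + d² − 2cos(α−β) + 2d(sin β − sin α) = 101.869307; p = √p² = 10.093033; φ = atan2(cos α − cos β, d − sin α + sin β) = -0.153188 rad; t = (α − φ) mod 2π = 3.589242 rad, q = (φ − β) mod 2π = 0.795025 rad → L = 6.84·(3.589242 + 10.093033 + 0.795025) = 6.84·14.477300 = 99.024730 m
LSR: p² = d² − 2 + 2cos(α−β) + 2d(sin α + sin β) = 84.394317; p = √p² = 9.186638; φ = atan2(−cos α − cos β, d + sin α + sin β) − atan2(−2, p) = 0.254134 rad; t = (φ − α) mod 2π = 3.101265 rad, q = (φ − β) mod 2π = 1.202347 rad → L = 6.84·(3.101265 + 9.186638 + 1.202347) = 6.84·13.490250 = 92.273310 m
RSL: p² = d² − 2 + 2cos(α−β) − 2d(sin α + sin β) = 130.690206; p = √p² = 11.431982; φ = atan2(cos α + cos β, d − sin α − sin β) − atan2(2, p) = -0.205411 rad; t = (α − φ) mod 2π = 3.641465 rad, q = (β − φ) mod 2π = 5.540383 rad → L = 6.84·(3.641465 + 11.431982 + 5.540383) = 6.84·20.613830 = 140.998597 m
RLR: c = (6 − d² + 2cos(α−β) + 2d(sin α − sin β))/8 = -11.733663, |c| > 1 → infeasible
LRL: c = (6 − d² + 2cos(α−β) − 2d(sin α − sin β))/8 = -14.474168, |c| > 1 → infeasible
Shortest: LSR with L = 92.273310 m ≈ 92.2733 m
Convert LSR to answer units (arcs ×180/π): t = 3.101265·180/π = 177.6894°, p = ρ·p = 6.84·9.186638 = 62.8366 m, q = 1.202347·180/π = 68.8894°, L = 92.2733 m.

LSR: t = 177.6894°, p = 62.8366 m, q = 68.8894°, L = 92.2733 m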